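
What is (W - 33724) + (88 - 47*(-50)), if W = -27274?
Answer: -58560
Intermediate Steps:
(W - 33724) + (88 - 47*(-50)) = (-27274 - 33724) + (88 - 47*(-50)) = -60998 + (88 + 2350) = -60998 + 2438 = -58560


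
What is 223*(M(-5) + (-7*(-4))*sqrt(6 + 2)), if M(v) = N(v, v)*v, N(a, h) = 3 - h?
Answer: -8920 + 12488*sqrt(2) ≈ 8740.7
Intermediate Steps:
M(v) = v*(3 - v) (M(v) = (3 - v)*v = v*(3 - v))
223*(M(-5) + (-7*(-4))*sqrt(6 + 2)) = 223*(-5*(3 - 1*(-5)) + (-7*(-4))*sqrt(6 + 2)) = 223*(-5*(3 + 5) + 28*sqrt(8)) = 223*(-5*8 + 28*(2*sqrt(2))) = 223*(-40 + 56*sqrt(2)) = -8920 + 12488*sqrt(2)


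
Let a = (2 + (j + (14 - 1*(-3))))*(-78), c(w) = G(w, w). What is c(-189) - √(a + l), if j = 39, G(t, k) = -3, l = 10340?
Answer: -3 - 2*√1454 ≈ -79.263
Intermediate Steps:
c(w) = -3
a = -4524 (a = (2 + (39 + (14 - 1*(-3))))*(-78) = (2 + (39 + (14 + 3)))*(-78) = (2 + (39 + 17))*(-78) = (2 + 56)*(-78) = 58*(-78) = -4524)
c(-189) - √(a + l) = -3 - √(-4524 + 10340) = -3 - √5816 = -3 - 2*√1454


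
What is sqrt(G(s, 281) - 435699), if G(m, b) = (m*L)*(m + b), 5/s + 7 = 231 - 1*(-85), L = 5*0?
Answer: 9*I*sqrt(5379) ≈ 660.08*I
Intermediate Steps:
L = 0
s = 5/309 (s = 5/(-7 + (231 - 1*(-85))) = 5/(-7 + (231 + 85)) = 5/(-7 + 316) = 5/309 ≈ 0.016181)
G(m, b) = 0 (G(m, b) = (m*0)*(m + b) = 0*(b + m) = 0)
sqrt(G(s, 281) - 435699) = sqrt(0 - 435699) = sqrt(-435699) = 9*I*sqrt(5379)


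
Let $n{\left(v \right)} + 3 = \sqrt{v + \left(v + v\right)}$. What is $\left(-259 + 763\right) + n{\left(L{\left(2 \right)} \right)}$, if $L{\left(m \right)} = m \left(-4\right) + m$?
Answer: $501 + 3 i \sqrt{2} \approx 501.0 + 4.2426 i$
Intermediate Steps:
$L{\left(m \right)} = - 3 m$ ($L{\left(m \right)} = - 4 m + m = - 3 m$)
$n{\left(v \right)} = -3 + \sqrt{3} \sqrt{v}$ ($n{\left(v \right)} = -3 + \sqrt{v + \left(v + v\right)} = -3 + \sqrt{v + 2 v} = -3 + \sqrt{3 v} = -3 + \sqrt{3} \sqrt{v}$)
$\left(-259 + 763\right) + n{\left(L{\left(2 \right)} \right)} = \left(-259 + 763\right) - \left(3 - \sqrt{3} \sqrt{\left(-3\right) 2}\right) = 504 - \left(3 - \sqrt{3} \sqrt{-6}\right) = 504 - \left(3 - \sqrt{3} i \sqrt{6}\right) = 504 - \left(3 - 3 i \sqrt{2}\right) = 501 + 3 i \sqrt{2}$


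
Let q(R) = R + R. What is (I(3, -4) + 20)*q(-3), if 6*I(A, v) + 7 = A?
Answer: -116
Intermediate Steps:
q(R) = 2*R
I(A, v) = -7/6 + A/6
(I(3, -4) + 20)*q(-3) = ((-7/6 + (1/6)*3) + 20)*(2*(-3)) = ((-7/6 + 1/2) + 20)*(-6) = (-2/3 + 20)*(-6) = (58/3)*(-6) = -116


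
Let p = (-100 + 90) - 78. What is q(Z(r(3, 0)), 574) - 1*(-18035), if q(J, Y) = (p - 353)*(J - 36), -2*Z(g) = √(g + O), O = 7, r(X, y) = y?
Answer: 33911 + 441*√7/2 ≈ 34494.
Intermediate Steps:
p = -88 (p = -10 - 78 = -88)
Z(g) = -√(7 + g)/2 (Z(g) = -√(g + 7)/2 = -√(7 + g)/2)
q(J, Y) = 15876 - 441*J (q(J, Y) = (-88 - 353)*(J - 36) = -441*(-36 + J) = 15876 - 441*J)
q(Z(r(3, 0)), 574) - 1*(-18035) = (15876 - (-441)*√(7 + 0)/2) - 1*(-18035) = (15876 - (-441)*√7/2) + 18035 = (15876 + 441*√7/2) + 18035 = 33911 + 441*√7/2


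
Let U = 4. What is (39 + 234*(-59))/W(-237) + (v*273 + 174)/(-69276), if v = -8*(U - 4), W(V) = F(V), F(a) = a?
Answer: 52982303/912134 ≈ 58.086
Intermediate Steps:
W(V) = V
v = 0 (v = -8*(4 - 4) = -8*0 = 0)
(39 + 234*(-59))/W(-237) + (v*273 + 174)/(-69276) = (39 + 234*(-59))/(-237) + (0*273 + 174)/(-69276) = (39 - 13806)*(-1/237) + (0 + 174)*(-1/69276) = -13767*(-1/237) + 174*(-1/69276) = 4589/79 - 29/11546 = 52982303/912134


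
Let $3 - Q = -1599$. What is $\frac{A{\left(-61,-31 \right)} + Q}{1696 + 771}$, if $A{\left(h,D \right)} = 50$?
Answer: $\frac{1652}{2467} \approx 0.66964$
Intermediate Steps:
$Q = 1602$ ($Q = 3 - -1599 = 3 + 1599 = 1602$)
$\frac{A{\left(-61,-31 \right)} + Q}{1696 + 771} = \frac{50 + 1602}{1696 + 771} = \frac{1652}{2467}$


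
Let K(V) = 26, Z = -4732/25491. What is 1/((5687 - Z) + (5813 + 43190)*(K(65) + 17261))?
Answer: 25491/21593949893800 ≈ 1.1805e-9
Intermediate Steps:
Z = -4732/25491 (Z = -4732*1/25491 = -4732/25491 ≈ -0.18563)
1/((5687 - Z) + (5813 + 43190)*(K(65) + 17261)) = 1/((5687 - 1*(-4732/25491)) + (5813 + 43190)*(26 + 17261)) = 1/((5687 + 4732/25491) + 49003*17287) = 1/(144972049/25491 + 847114861) = 1/(21593949893800/25491) = 25491/21593949893800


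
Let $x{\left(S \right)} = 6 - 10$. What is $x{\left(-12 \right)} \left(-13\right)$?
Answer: $52$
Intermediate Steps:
$x{\left(S \right)} = -4$ ($x{\left(S \right)} = 6 - 10 = -4$)
$x{\left(-12 \right)} \left(-13\right) = \left(-4\right) \left(-13\right) = 52$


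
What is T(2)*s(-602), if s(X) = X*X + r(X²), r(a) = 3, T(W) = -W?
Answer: -724814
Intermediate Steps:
s(X) = 3 + X² (s(X) = X*X + 3 = X² + 3 = 3 + X²)
T(2)*s(-602) = (-1*2)*(3 + (-602)²) = -2*(3 + 362404) = -2*362407 = -724814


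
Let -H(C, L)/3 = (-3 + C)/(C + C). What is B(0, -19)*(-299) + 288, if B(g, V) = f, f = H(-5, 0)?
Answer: 5028/5 ≈ 1005.6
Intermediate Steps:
H(C, L) = -3*(-3 + C)/(2*C) (H(C, L) = -3*(-3 + C)/(C + C) = -3*(-3 + C)/(2*C))
f = -12/5 (f = (3/2)*(3 - 1*(-5))/(-5) = (3/2)*(-⅕)*(3 + 5) = (3/2)*(-⅕)*8 = -12/5 ≈ -2.4000)
B(g, V) = -12/5
B(0, -19)*(-299) + 288 = -12/5*(-299) + 288 = 3588/5 + 288 = 5028/5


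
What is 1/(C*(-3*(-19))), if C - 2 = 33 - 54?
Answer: -1/1083 ≈ -0.00092336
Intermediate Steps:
C = -19 (C = 2 + (33 - 54) = 2 - 21 = -19)
1/(C*(-3*(-19))) = 1/(-(-57)*(-19)) = 1/(-19*57) = 1/(-1083) = -1/1083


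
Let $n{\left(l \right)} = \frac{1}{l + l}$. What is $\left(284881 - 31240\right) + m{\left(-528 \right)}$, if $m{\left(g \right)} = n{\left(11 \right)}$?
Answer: $\frac{5580103}{22} \approx 2.5364 \cdot 10^{5}$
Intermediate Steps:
$n{\left(l \right)} = \frac{1}{2 l}$
$m{\left(g \right)} = \frac{1}{22}$ ($m{\left(g \right)} = \frac{1}{2 \cdot 11} = \frac{1}{2} \cdot \frac{1}{11} = \frac{1}{22}$)
$\left(284881 - 31240\right) + m{\left(-528 \right)} = \left(284881 - 31240\right) + \frac{1}{22} = 253641 + \frac{1}{22} = \frac{5580103}{22}$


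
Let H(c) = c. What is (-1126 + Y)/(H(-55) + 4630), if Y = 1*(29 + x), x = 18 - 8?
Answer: -1087/4575 ≈ -0.23760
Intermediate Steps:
x = 10
Y = 39 (Y = 1*(29 + 10) = 1*39 = 39)
(-1126 + Y)/(H(-55) + 4630) = (-1126 + 39)/(-55 + 4630) = -1087/4575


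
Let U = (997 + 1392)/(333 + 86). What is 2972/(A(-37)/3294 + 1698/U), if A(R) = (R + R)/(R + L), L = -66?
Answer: 1204469421228/120693213535 ≈ 9.9796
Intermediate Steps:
A(R) = 2*R/(-66 + R) (A(R) = (R + R)/(R - 66) = (2*R)/(-66 + R) = 2*R/(-66 + R))
U = 2389/419 ≈ 5.7017
2972/(A(-37)/3294 + 1698/U) = 2972/((2*(-37)/(-66 - 37))/3294 + 1698/(2389/419)) = 2972/((2*(-37)/(-103))*(1/3294) + 1698*(419/2389)) = 2972/((2*(-37)*(-1/103))*(1/3294) + 711462/2389) = 2972/((74/103)*(1/3294) + 711462/2389) = 2972/(37/169641 + 711462/2389) = 2972/(120693213535/405272349) = 2972*(405272349/120693213535) = 1204469421228/120693213535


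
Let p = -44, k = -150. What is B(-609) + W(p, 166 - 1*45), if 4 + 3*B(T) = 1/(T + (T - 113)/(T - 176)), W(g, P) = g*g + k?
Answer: 851897879/477343 ≈ 1784.7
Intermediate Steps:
W(g, P) = -150 + g**2 (W(g, P) = g*g - 150 = g**2 - 150 = -150 + g**2)
B(T) = -4/3 + 1/(3*(T + (-113 + T)/(-176 + T))) (B(T) = -4/3 + 1/(3*(T + (T - 113)/(T - 176))) = -4/3 + 1/(3*(T + (-113 + T)/(-176 + T))))
B(-609) + W(p, 166 - 1*45) = (-276 - 701*(-609) + 4*(-609)**2)/(3*(113 - 1*(-609)**2 + 175*(-609))) + (-150 + (-44)**2) = (-276 + 426909 + 4*370881)/(3*(113 - 1*370881 - 106575)) + (-150 + 1936) = (-276 + 426909 + 1483524)/(3*(113 - 370881 - 106575)) + 1786 = (1/3)*1910157/(-477343) + 1786 = (1/3)*(-1/477343)*1910157 + 1786 = -636719/477343 + 1786 = 851897879/477343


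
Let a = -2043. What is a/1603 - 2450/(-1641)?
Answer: 574787/2630523 ≈ 0.21851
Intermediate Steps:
a/1603 - 2450/(-1641) = -2043/1603 - 2450/(-1641) = -2043*1/1603 - 2450*(-1/1641) = -2043/1603 + 2450/1641 = 574787/2630523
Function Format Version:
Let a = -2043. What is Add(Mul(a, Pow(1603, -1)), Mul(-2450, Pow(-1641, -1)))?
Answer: Rational(574787, 2630523) ≈ 0.21851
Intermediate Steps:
Add(Mul(a, Pow(1603, -1)), Mul(-2450, Pow(-1641, -1))) = Add(Mul(-2043, Pow(1603, -1)), Mul(-2450, Pow(-1641, -1))) = Add(Mul(-2043, Rational(1, 1603)), Mul(-2450, Rational(-1, 1641))) = Add(Rational(-2043, 1603), Rational(2450, 1641)) = Rational(574787, 2630523)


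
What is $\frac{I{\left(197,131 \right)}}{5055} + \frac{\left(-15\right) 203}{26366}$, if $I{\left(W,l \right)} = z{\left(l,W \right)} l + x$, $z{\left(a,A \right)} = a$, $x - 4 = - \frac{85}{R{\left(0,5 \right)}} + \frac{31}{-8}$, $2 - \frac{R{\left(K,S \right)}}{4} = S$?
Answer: $\frac{5247174071}{1599361560} \approx 3.2808$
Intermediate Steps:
$R{\left(K,S \right)} = 8 - 4 S$
$x = \frac{173}{24}$ ($x = 4 - \left(\frac{31}{8} + \frac{85}{8 - 20}\right) = 4 - \left(\frac{31}{8} + \frac{85}{-12}\right) = 4 - - \frac{77}{24} = 4 + \left(\frac{85}{12} - \frac{31}{8}\right) = 4 + \frac{77}{24} = \frac{173}{24} \approx 7.2083$)
$I{\left(W,l \right)} = \frac{173}{24} + l^{2}$ ($I{\left(W,l \right)} = l l + \frac{173}{24} = l^{2} + \frac{173}{24} = \frac{173}{24} + l^{2}$)
$\frac{I{\left(197,131 \right)}}{5055} + \frac{\left(-15\right) 203}{26366} = \frac{\frac{173}{24} + 131^{2}}{5055} + \frac{\left(-15\right) 203}{26366} = \left(\frac{173}{24} + 17161\right) \frac{1}{5055} - \frac{3045}{26366} = \frac{412037}{24} \cdot \frac{1}{5055} - \frac{3045}{26366} = \frac{412037}{121320} - \frac{3045}{26366} = \frac{5247174071}{1599361560}$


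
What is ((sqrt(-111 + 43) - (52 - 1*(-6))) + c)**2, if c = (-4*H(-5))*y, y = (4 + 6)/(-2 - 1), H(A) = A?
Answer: 139264/9 - 1496*I*sqrt(17)/3 ≈ 15474.0 - 2056.1*I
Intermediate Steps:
y = -10/3 (y = 10/(-3) = 10*(-1/3) = -10/3 ≈ -3.3333)
c = -200/3 (c = -4*(-5)*(-10/3) = 20*(-10/3) = -200/3 ≈ -66.667)
((sqrt(-111 + 43) - (52 - 1*(-6))) + c)**2 = ((sqrt(-111 + 43) - (52 - 1*(-6))) - 200/3)**2 = ((sqrt(-68) - (52 + 6)) - 200/3)**2 = ((2*I*sqrt(17) - 1*58) - 200/3)**2 = ((2*I*sqrt(17) - 58) - 200/3)**2 = ((-58 + 2*I*sqrt(17)) - 200/3)**2 = (-374/3 + 2*I*sqrt(17))**2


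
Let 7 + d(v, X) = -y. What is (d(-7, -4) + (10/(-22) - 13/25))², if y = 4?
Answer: 10843849/75625 ≈ 143.39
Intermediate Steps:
d(v, X) = -11 (d(v, X) = -7 - 1*4 = -7 - 4 = -11)
(d(-7, -4) + (10/(-22) - 13/25))² = (-11 + (10/(-22) - 13/25))² = (-11 + (10*(-1/22) - 13*1/25))² = (-11 + (-5/11 - 13/25))² = (-11 - 268/275)² = (-3293/275)² = 10843849/75625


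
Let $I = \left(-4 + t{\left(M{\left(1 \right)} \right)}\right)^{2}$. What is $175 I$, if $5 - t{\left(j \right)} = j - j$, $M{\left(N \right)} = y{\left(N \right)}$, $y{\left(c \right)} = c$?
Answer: $175$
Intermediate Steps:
$M{\left(N \right)} = N$
$t{\left(j \right)} = 5$ ($t{\left(j \right)} = 5 - \left(j - j\right) = 5 - 0 = 5 + 0 = 5$)
$I = 1$ ($I = \left(-4 + 5\right)^{2} = 1^{2} = 1$)
$175 I = 175 \cdot 1 = 175$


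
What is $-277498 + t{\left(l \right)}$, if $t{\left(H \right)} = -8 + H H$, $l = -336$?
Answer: $-164610$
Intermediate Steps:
$t{\left(H \right)} = -8 + H^{2}$
$-277498 + t{\left(l \right)} = -277498 - \left(8 - \left(-336\right)^{2}\right) = -277498 + \left(-8 + 112896\right) = -277498 + 112888 = -164610$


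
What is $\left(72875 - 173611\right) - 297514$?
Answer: $-398250$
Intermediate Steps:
$\left(72875 - 173611\right) - 297514 = -100736 - 297514 = -398250$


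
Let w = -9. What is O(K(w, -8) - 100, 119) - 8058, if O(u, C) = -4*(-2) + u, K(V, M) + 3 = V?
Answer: -8162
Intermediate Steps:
K(V, M) = -3 + V
O(u, C) = 8 + u
O(K(w, -8) - 100, 119) - 8058 = (8 + ((-3 - 9) - 100)) - 8058 = (8 + (-12 - 100)) - 8058 = (8 - 112) - 8058 = -104 - 8058 = -8162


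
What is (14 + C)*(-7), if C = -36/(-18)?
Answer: -112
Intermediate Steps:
C = 2 (C = -36*(-1/18) = 2)
(14 + C)*(-7) = (14 + 2)*(-7) = 16*(-7) = -112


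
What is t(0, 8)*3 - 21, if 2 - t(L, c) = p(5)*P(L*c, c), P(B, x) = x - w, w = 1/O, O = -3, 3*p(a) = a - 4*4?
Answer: 230/3 ≈ 76.667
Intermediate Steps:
p(a) = -16/3 + a/3 (p(a) = (a - 4*4)/3 = (a - 16)/3 = (-16 + a)/3 = -16/3 + a/3)
w = -⅓ (w = 1/(-3) = -⅓ ≈ -0.33333)
P(B, x) = ⅓ + x (P(B, x) = x - 1*(-⅓) = x + ⅓ = ⅓ + x)
t(L, c) = 29/9 + 11*c/3 (t(L, c) = 2 - (-16/3 + (⅓)*5)*(⅓ + c) = 2 - (-16/3 + 5/3)*(⅓ + c) = 2 - (-11)*(⅓ + c)/3 = 2 - (-11/9 - 11*c/3) = 2 + (11/9 + 11*c/3) = 29/9 + 11*c/3)
t(0, 8)*3 - 21 = (29/9 + (11/3)*8)*3 - 21 = (29/9 + 88/3)*3 - 21 = (293/9)*3 - 21 = 293/3 - 21 = 230/3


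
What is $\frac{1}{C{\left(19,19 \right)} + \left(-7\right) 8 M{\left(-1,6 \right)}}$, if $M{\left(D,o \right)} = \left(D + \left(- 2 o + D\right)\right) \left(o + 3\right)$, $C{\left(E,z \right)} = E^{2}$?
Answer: $\frac{1}{7417} \approx 0.00013483$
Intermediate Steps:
$M{\left(D,o \right)} = \left(3 + o\right) \left(- 2 o + 2 D\right)$ ($M{\left(D,o \right)} = \left(D + \left(D - 2 o\right)\right) \left(3 + o\right) = \left(- 2 o + 2 D\right) \left(3 + o\right) = \left(3 + o\right) \left(- 2 o + 2 D\right)$)
$\frac{1}{C{\left(19,19 \right)} + \left(-7\right) 8 M{\left(-1,6 \right)}} = \frac{1}{19^{2} + \left(-7\right) 8 \left(\left(-6\right) 6 - 2 \cdot 6^{2} + 6 \left(-1\right) + 2 \left(-1\right) 6\right)} = \frac{1}{361 - 56 \left(-36 - 72 - 6 - 12\right)} = \frac{1}{361 - -7056} = \frac{1}{361 + 7056} = \frac{1}{7417}$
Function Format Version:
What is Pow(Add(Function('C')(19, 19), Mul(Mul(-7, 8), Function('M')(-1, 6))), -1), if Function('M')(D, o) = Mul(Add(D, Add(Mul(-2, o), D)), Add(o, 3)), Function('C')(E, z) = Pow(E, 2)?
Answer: Rational(1, 7417) ≈ 0.00013483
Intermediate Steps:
Function('M')(D, o) = Mul(Add(3, o), Add(Mul(-2, o), Mul(2, D))) (Function('M')(D, o) = Mul(Add(D, Add(D, Mul(-2, o))), Add(3, o)) = Mul(Add(Mul(-2, o), Mul(2, D)), Add(3, o)) = Mul(Add(3, o), Add(Mul(-2, o), Mul(2, D))))
Pow(Add(Function('C')(19, 19), Mul(Mul(-7, 8), Function('M')(-1, 6))), -1) = Pow(Add(Pow(19, 2), Mul(Mul(-7, 8), Add(Mul(-6, 6), Mul(-2, Pow(6, 2)), Mul(6, -1), Mul(2, -1, 6)))), -1) = Pow(Add(361, Mul(-56, Add(-36, Mul(-2, 36), -6, -12))), -1) = Pow(Add(361, Mul(-56, Add(-36, -72, -6, -12))), -1) = Pow(Add(361, Mul(-56, -126)), -1) = Pow(Add(361, 7056), -1) = Pow(7417, -1) = Rational(1, 7417)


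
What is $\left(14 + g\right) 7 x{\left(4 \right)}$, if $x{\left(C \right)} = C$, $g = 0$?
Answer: $392$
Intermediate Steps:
$\left(14 + g\right) 7 x{\left(4 \right)} = \left(14 + 0\right) 7 \cdot 4 = 14 \cdot 28 = 392$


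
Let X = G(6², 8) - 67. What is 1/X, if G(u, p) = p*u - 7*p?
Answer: 1/165 ≈ 0.0060606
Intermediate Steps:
G(u, p) = -7*p + p*u
X = 165 (X = 8*(-7 + 6²) - 67 = 8*(-7 + 36) - 67 = 8*29 - 67 = 232 - 67 = 165)
1/X = 1/165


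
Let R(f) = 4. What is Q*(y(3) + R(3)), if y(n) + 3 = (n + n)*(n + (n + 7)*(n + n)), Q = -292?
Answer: -110668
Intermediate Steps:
y(n) = -3 + 2*n*(n + 2*n*(7 + n)) (y(n) = -3 + (n + n)*(n + (n + 7)*(n + n)) = -3 + (2*n)*(n + (7 + n)*(2*n)) = -3 + (2*n)*(n + 2*n*(7 + n)) = -3 + 2*n*(n + 2*n*(7 + n)))
Q*(y(3) + R(3)) = -292*((-3 + 4*3³ + 30*3²) + 4) = -292*((-3 + 4*27 + 30*9) + 4) = -292*((-3 + 108 + 270) + 4) = -292*(375 + 4) = -292*379 = -110668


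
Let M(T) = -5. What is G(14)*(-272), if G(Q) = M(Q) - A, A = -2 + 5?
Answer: 2176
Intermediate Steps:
A = 3
G(Q) = -8 (G(Q) = -5 - 1*3 = -5 - 3 = -8)
G(14)*(-272) = -8*(-272) = 2176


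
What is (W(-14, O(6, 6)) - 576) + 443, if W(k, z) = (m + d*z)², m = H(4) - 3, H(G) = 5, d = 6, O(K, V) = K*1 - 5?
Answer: -69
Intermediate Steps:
O(K, V) = -5 + K (O(K, V) = K - 5 = -5 + K)
m = 2 (m = 5 - 3 = 2)
W(k, z) = (2 + 6*z)²
(W(-14, O(6, 6)) - 576) + 443 = (4*(1 + 3*(-5 + 6))² - 576) + 443 = (4*(1 + 3*1)² - 576) + 443 = (4*(1 + 3)² - 576) + 443 = (4*4² - 576) + 443 = (4*16 - 576) + 443 = (64 - 576) + 443 = -512 + 443 = -69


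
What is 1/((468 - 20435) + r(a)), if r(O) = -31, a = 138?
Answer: -1/19998 ≈ -5.0005e-5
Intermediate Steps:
1/((468 - 20435) + r(a)) = 1/((468 - 20435) - 31) = 1/(-19967 - 31) = 1/(-19998) = -1/19998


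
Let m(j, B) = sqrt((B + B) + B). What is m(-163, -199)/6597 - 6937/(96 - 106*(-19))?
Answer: -6937/2110 + I*sqrt(597)/6597 ≈ -3.2877 + 0.0037037*I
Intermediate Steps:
m(j, B) = sqrt(3)*sqrt(B) (m(j, B) = sqrt(2*B + B) = sqrt(3*B) = sqrt(3)*sqrt(B))
m(-163, -199)/6597 - 6937/(96 - 106*(-19)) = (sqrt(3)*sqrt(-199))/6597 - 6937/(96 - 106*(-19)) = (sqrt(3)*(I*sqrt(199)))*(1/6597) - 6937/(96 + 2014) = (I*sqrt(597))*(1/6597) - 6937/2110 = I*sqrt(597)/6597 - 6937*1/2110 = I*sqrt(597)/6597 - 6937/2110 = -6937/2110 + I*sqrt(597)/6597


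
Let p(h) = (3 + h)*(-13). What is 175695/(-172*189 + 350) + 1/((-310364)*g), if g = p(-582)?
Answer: -205221408131309/37562309924412 ≈ -5.4635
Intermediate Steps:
p(h) = -39 - 13*h
g = 7527 (g = -39 - 13*(-582) = -39 + 7566 = 7527)
175695/(-172*189 + 350) + 1/((-310364)*g) = 175695/(-172*189 + 350) + 1/(-310364*7527) = 175695/(-32508 + 350) - 1/310364*1/7527 = 175695/(-32158) - 1/2336109828 = 175695*(-1/32158) - 1/2336109828 = -175695/32158 - 1/2336109828 = -205221408131309/37562309924412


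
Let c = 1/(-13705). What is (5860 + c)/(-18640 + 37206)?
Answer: 80311299/254447030 ≈ 0.31563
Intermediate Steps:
c = -1/13705 ≈ -7.2966e-5
(5860 + c)/(-18640 + 37206) = (5860 - 1/13705)/(-18640 + 37206) = (80311299/13705)/18566 = (80311299/13705)*(1/18566) = 80311299/254447030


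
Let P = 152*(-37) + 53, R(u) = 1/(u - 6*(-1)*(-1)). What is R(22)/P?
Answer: -1/89136 ≈ -1.1219e-5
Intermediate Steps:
R(u) = 1/(-6 + u) (R(u) = 1/(u + 6*(-1)) = 1/(u - 6) = 1/(-6 + u))
P = -5571 (P = -5624 + 53 = -5571)
R(22)/P = 1/((-6 + 22)*(-5571)) = -1/5571/16 = (1/16)*(-1/5571) = -1/89136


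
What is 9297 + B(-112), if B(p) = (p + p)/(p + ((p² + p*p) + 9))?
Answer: 232285321/24985 ≈ 9297.0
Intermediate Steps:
B(p) = 2*p/(9 + p + 2*p²) (B(p) = (2*p)/(p + ((p² + p²) + 9)) = (2*p)/(p + (2*p² + 9)) = (2*p)/(p + (9 + 2*p²)) = (2*p)/(9 + p + 2*p²) = 2*p/(9 + p + 2*p²))
9297 + B(-112) = 9297 + 2*(-112)/(9 - 112 + 2*(-112)²) = 9297 + 2*(-112)/(9 - 112 + 2*12544) = 9297 + 2*(-112)/(9 - 112 + 25088) = 9297 + 2*(-112)/24985 = 9297 + 2*(-112)*(1/24985) = 9297 - 224/24985 = 232285321/24985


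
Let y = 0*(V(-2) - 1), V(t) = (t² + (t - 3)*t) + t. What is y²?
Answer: 0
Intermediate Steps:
V(t) = t + t² + t*(-3 + t) (V(t) = (t² + (-3 + t)*t) + t = (t² + t*(-3 + t)) + t = t + t² + t*(-3 + t))
y = 0 (y = 0*(2*(-2)*(-1 - 2) - 1) = 0*(2*(-2)*(-3) - 1) = 0*(12 - 1) = 0*11 = 0)
y² = 0² = 0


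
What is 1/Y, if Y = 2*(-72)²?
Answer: 1/10368 ≈ 9.6451e-5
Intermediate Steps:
Y = 10368 (Y = 2*5184 = 10368)
1/Y = 1/10368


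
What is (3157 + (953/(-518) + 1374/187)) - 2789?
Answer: 36180209/96866 ≈ 373.51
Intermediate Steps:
(3157 + (953/(-518) + 1374/187)) - 2789 = (3157 + (953*(-1/518) + 1374*(1/187))) - 2789 = (3157 + (-953/518 + 1374/187)) - 2789 = (3157 + 533521/96866) - 2789 = 306339483/96866 - 2789 = 36180209/96866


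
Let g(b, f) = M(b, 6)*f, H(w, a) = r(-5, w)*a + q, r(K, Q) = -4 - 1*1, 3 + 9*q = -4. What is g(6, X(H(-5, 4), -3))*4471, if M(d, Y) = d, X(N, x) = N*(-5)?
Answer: 8360770/3 ≈ 2.7869e+6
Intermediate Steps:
q = -7/9 (q = -⅓ + (⅑)*(-4) = -⅓ - 4/9 = -7/9 ≈ -0.77778)
r(K, Q) = -5 (r(K, Q) = -4 - 1 = -5)
H(w, a) = -7/9 - 5*a (H(w, a) = -5*a - 7/9 = -7/9 - 5*a)
X(N, x) = -5*N
g(b, f) = b*f
g(6, X(H(-5, 4), -3))*4471 = (6*(-5*(-7/9 - 5*4)))*4471 = (6*(-5*(-7/9 - 20)))*4471 = (6*(-5*(-187/9)))*4471 = (6*(935/9))*4471 = (1870/3)*4471 = 8360770/3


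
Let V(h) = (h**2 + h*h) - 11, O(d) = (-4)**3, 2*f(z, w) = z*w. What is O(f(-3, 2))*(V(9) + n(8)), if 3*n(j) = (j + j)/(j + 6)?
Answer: -203456/21 ≈ -9688.4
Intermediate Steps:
n(j) = 2*j/(3*(6 + j)) (n(j) = ((j + j)/(j + 6))/3 = ((2*j)/(6 + j))/3 = (2*j/(6 + j))/3 = 2*j/(3*(6 + j)))
f(z, w) = w*z/2 (f(z, w) = (z*w)/2 = (w*z)/2 = w*z/2)
O(d) = -64
V(h) = -11 + 2*h**2 (V(h) = (h**2 + h**2) - 11 = 2*h**2 - 11 = -11 + 2*h**2)
O(f(-3, 2))*(V(9) + n(8)) = -64*((-11 + 2*9**2) + (2/3)*8/(6 + 8)) = -64*((-11 + 2*81) + (2/3)*8/14) = -64*((-11 + 162) + (2/3)*8*(1/14)) = -64*(151 + 8/21) = -64*3179/21 = -203456/21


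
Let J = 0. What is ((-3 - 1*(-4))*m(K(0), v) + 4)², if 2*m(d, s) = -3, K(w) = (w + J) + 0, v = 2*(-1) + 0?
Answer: 25/4 ≈ 6.2500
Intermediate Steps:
v = -2 (v = -2 + 0 = -2)
K(w) = w (K(w) = (w + 0) + 0 = w + 0 = w)
m(d, s) = -3/2 (m(d, s) = (½)*(-3) = -3/2)
((-3 - 1*(-4))*m(K(0), v) + 4)² = ((-3 - 1*(-4))*(-3/2) + 4)² = ((-3 + 4)*(-3/2) + 4)² = (1*(-3/2) + 4)² = (-3/2 + 4)² = (5/2)² = 25/4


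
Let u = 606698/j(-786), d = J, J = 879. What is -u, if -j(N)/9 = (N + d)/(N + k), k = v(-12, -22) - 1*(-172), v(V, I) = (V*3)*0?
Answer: -372512572/837 ≈ -4.4506e+5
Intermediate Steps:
d = 879
v(V, I) = 0 (v(V, I) = (3*V)*0 = 0)
k = 172 (k = 0 - 1*(-172) = 0 + 172 = 172)
j(N) = -9*(879 + N)/(172 + N) (j(N) = -9*(N + 879)/(N + 172) = -9*(879 + N)/(172 + N))
u = 372512572/837 (u = 606698/((9*(-879 - 1*(-786))/(172 - 786))) = 606698/((9*(-879 + 786)/(-614))) = 606698/((9*(-1/614)*(-93))) = 606698/(837/614) = 606698*(614/837) = 372512572/837 ≈ 4.4506e+5)
-u = -1*372512572/837 = -372512572/837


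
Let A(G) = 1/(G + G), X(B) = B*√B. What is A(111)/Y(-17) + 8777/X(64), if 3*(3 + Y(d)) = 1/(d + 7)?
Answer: 29549599/1723904 ≈ 17.141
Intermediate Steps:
X(B) = B^(3/2)
Y(d) = -3 + 1/(3*(7 + d)) (Y(d) = -3 + 1/(3*(d + 7)) = -3 + 1/(3*(7 + d)))
A(G) = 1/(2*G)
A(111)/Y(-17) + 8777/X(64) = ((½)/111)/(((-62 - 9*(-17))/(3*(7 - 17)))) + 8777/(64^(3/2)) = ((½)*(1/111))/(((⅓)*(-62 + 153)/(-10))) + 8777/512 = 1/(222*(((⅓)*(-⅒)*91))) + 8777*(1/512) = 1/(222*(-91/30)) + 8777/512 = (1/222)*(-30/91) + 8777/512 = -5/3367 + 8777/512 = 29549599/1723904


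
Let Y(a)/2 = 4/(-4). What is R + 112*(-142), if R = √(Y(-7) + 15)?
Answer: -15904 + √13 ≈ -15900.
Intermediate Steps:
Y(a) = -2 (Y(a) = 2*(4/(-4)) = 2*(4*(-¼)) = 2*(-1) = -2)
R = √13 (R = √(-2 + 15) = √13 ≈ 3.6056)
R + 112*(-142) = √13 + 112*(-142) = √13 - 15904 = -15904 + √13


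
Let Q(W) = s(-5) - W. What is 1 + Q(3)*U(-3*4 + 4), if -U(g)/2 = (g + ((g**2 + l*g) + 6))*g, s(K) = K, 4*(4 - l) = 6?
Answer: -5375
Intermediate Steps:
l = 5/2 (l = 4 - 1/4*6 = 4 - 3/2 = 5/2 ≈ 2.5000)
U(g) = -2*g*(6 + g**2 + 7*g/2) (U(g) = -2*(g + ((g**2 + 5*g/2) + 6))*g = -2*(g + (6 + g**2 + 5*g/2))*g = -2*(6 + g**2 + 7*g/2)*g = -2*g*(6 + g**2 + 7*g/2))
Q(W) = -5 - W
1 + Q(3)*U(-3*4 + 4) = 1 + (-5 - 1*3)*(-(-3*4 + 4)*(12 + 2*(-3*4 + 4)**2 + 7*(-3*4 + 4))) = 1 + (-5 - 3)*(-(-12 + 4)*(12 + 2*(-12 + 4)**2 + 7*(-12 + 4))) = 1 - (-8)*(-8)*(12 + 2*(-8)**2 + 7*(-8)) = 1 - (-8)*(-8)*(12 + 2*64 - 56) = 1 - (-8)*(-8)*(12 + 128 - 56) = 1 - (-8)*(-8)*84 = 1 - 8*672 = 1 - 5376 = -5375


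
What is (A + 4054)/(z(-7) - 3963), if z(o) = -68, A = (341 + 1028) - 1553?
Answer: -3870/4031 ≈ -0.96006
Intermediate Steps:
A = -184 (A = 1369 - 1553 = -184)
(A + 4054)/(z(-7) - 3963) = (-184 + 4054)/(-68 - 3963) = 3870/(-4031) = 3870*(-1/4031) = -3870/4031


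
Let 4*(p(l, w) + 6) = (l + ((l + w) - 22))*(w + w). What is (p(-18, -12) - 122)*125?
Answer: 36500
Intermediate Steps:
p(l, w) = -6 + w*(-22 + w + 2*l)/2 (p(l, w) = -6 + ((l + ((l + w) - 22))*(w + w))/4 = -6 + ((l + (-22 + l + w))*(2*w))/4 = -6 + ((-22 + w + 2*l)*(2*w))/4 = -6 + (2*w*(-22 + w + 2*l))/4 = -6 + w*(-22 + w + 2*l)/2)
(p(-18, -12) - 122)*125 = ((-6 + (1/2)*(-12)**2 - 11*(-12) - 18*(-12)) - 122)*125 = ((-6 + (1/2)*144 + 132 + 216) - 122)*125 = ((-6 + 72 + 132 + 216) - 122)*125 = (414 - 122)*125 = 292*125 = 36500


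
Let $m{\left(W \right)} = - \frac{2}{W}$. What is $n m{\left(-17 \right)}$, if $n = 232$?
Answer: $\frac{464}{17} \approx 27.294$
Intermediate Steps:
$n m{\left(-17 \right)} = 232 \left(- \frac{2}{-17}\right) = 232 \left(\left(-2\right) \left(- \frac{1}{17}\right)\right) = 232 \cdot \frac{2}{17} = \frac{464}{17}$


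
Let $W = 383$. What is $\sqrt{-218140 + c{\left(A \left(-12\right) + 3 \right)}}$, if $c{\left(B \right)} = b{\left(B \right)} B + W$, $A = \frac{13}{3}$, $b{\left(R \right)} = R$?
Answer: $2 i \sqrt{53839} \approx 464.06 i$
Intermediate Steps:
$A = \frac{13}{3}$ ($A = 13 \cdot \frac{1}{3} = \frac{13}{3} \approx 4.3333$)
$c{\left(B \right)} = 383 + B^{2}$ ($c{\left(B \right)} = B B + 383 = B^{2} + 383 = 383 + B^{2}$)
$\sqrt{-218140 + c{\left(A \left(-12\right) + 3 \right)}} = \sqrt{-218140 + \left(383 + \left(\frac{13}{3} \left(-12\right) + 3\right)^{2}\right)} = \sqrt{-218140 + \left(383 + \left(-52 + 3\right)^{2}\right)} = \sqrt{-218140 + \left(383 + \left(-49\right)^{2}\right)} = \sqrt{-218140 + \left(383 + 2401\right)} = \sqrt{-218140 + 2784} = \sqrt{-215356} = 2 i \sqrt{53839}$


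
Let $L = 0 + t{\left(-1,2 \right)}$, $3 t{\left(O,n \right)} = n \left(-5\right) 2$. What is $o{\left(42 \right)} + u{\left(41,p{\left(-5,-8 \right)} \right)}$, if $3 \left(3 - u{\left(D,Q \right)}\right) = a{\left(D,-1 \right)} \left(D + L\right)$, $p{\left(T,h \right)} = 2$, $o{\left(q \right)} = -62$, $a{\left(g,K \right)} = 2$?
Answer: $- \frac{737}{9} \approx -81.889$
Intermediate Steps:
$t{\left(O,n \right)} = - \frac{10 n}{3}$ ($t{\left(O,n \right)} = \frac{n \left(-5\right) 2}{3} = \frac{- 5 n 2}{3} = \frac{\left(-10\right) n}{3} = - \frac{10 n}{3}$)
$L = - \frac{20}{3}$ ($L = 0 - \frac{20}{3} = - \frac{20}{3} \approx -6.6667$)
$u{\left(D,Q \right)} = \frac{67}{9} - \frac{2 D}{3}$ ($u{\left(D,Q \right)} = 3 - \frac{2 \left(D - \frac{20}{3}\right)}{3} = 3 - \frac{2 \left(- \frac{20}{3} + D\right)}{3} = 3 - \frac{- \frac{40}{3} + 2 D}{3} = 3 - \left(- \frac{40}{9} + \frac{2 D}{3}\right) = \frac{67}{9} - \frac{2 D}{3}$)
$o{\left(42 \right)} + u{\left(41,p{\left(-5,-8 \right)} \right)} = -62 + \left(\frac{67}{9} - \frac{82}{3}\right) = -62 - \frac{179}{9} = - \frac{737}{9}$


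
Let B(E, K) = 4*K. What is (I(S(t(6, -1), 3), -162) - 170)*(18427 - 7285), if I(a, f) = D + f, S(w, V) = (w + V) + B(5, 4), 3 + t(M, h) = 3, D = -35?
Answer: -4089114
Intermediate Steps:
t(M, h) = 0 (t(M, h) = -3 + 3 = 0)
S(w, V) = 16 + V + w (S(w, V) = (w + V) + 4*4 = (V + w) + 16 = 16 + V + w)
I(a, f) = -35 + f
(I(S(t(6, -1), 3), -162) - 170)*(18427 - 7285) = ((-35 - 162) - 170)*(18427 - 7285) = (-197 - 170)*11142 = -367*11142 = -4089114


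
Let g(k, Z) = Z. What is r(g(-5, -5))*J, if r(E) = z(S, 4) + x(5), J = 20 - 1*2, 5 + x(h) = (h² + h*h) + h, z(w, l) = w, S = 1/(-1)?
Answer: 882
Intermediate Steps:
S = -1
x(h) = -5 + h + 2*h² (x(h) = -5 + ((h² + h*h) + h) = -5 + ((h² + h²) + h) = -5 + (2*h² + h) = -5 + (h + 2*h²) = -5 + h + 2*h²)
J = 18 (J = 20 - 2 = 18)
r(E) = 49 (r(E) = -1 + (-5 + 5 + 2*5²) = -1 + (-5 + 5 + 2*25) = -1 + (-5 + 5 + 50) = -1 + 50 = 49)
r(g(-5, -5))*J = 49*18 = 882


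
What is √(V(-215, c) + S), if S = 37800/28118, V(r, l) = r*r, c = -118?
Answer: 5*√365475612973/14059 ≈ 215.00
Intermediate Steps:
V(r, l) = r²
S = 18900/14059 (S = 37800*(1/28118) = 18900/14059 ≈ 1.3443)
√(V(-215, c) + S) = √((-215)² + 18900/14059) = √(46225 + 18900/14059) = √(649896175/14059) = 5*√365475612973/14059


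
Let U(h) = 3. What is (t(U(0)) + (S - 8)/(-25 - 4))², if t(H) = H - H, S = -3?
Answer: 121/841 ≈ 0.14388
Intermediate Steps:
t(H) = 0
(t(U(0)) + (S - 8)/(-25 - 4))² = (0 + (-3 - 8)/(-25 - 4))² = (0 - 11/(-29))² = (0 - 11*(-1/29))² = (0 + 11/29)² = (11/29)² = 121/841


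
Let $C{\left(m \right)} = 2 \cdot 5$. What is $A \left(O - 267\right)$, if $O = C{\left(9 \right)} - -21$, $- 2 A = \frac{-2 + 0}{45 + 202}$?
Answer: $- \frac{236}{247} \approx -0.95547$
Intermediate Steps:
$A = \frac{1}{247}$ ($A = - \frac{\left(-2 + 0\right) \frac{1}{45 + 202}}{2} = - \frac{\left(-2\right) \frac{1}{247}}{2} = \left(- \frac{1}{2}\right) \left(- \frac{2}{247}\right) = \frac{1}{247} \approx 0.0040486$)
$C{\left(m \right)} = 10$
$O = 31$ ($O = 10 - -21 = 10 + \left(24 - 3\right) = 10 + 21 = 31$)
$A \left(O - 267\right) = \frac{31 - 267}{247} = \frac{1}{247} \left(-236\right) = - \frac{236}{247}$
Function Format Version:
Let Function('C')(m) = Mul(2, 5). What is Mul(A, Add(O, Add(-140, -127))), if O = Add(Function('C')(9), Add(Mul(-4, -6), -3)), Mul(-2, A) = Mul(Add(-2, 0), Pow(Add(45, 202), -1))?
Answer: Rational(-236, 247) ≈ -0.95547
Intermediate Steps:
A = Rational(1, 247) (A = Mul(Rational(-1, 2), Mul(Add(-2, 0), Pow(Add(45, 202), -1))) = Mul(Rational(-1, 2), Mul(-2, Pow(247, -1))) = Mul(Rational(-1, 2), Mul(-2, Rational(1, 247))) = Mul(Rational(-1, 2), Rational(-2, 247)) = Rational(1, 247) ≈ 0.0040486)
Function('C')(m) = 10
O = 31 (O = Add(10, Add(Mul(-4, -6), -3)) = Add(10, Add(24, -3)) = Add(10, 21) = 31)
Mul(A, Add(O, Add(-140, -127))) = Mul(Rational(1, 247), Add(31, Add(-140, -127))) = Mul(Rational(1, 247), Add(31, -267)) = Mul(Rational(1, 247), -236) = Rational(-236, 247)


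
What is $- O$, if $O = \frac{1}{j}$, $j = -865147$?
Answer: $\frac{1}{865147} \approx 1.1559 \cdot 10^{-6}$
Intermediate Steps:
$O = - \frac{1}{865147}$ ($O = \frac{1}{-865147} = - \frac{1}{865147} \approx -1.1559 \cdot 10^{-6}$)
$- O = \left(-1\right) \left(- \frac{1}{865147}\right) = \frac{1}{865147}$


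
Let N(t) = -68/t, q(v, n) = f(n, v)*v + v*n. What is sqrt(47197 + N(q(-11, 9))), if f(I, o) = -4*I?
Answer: sqrt(462575553)/99 ≈ 217.25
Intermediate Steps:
q(v, n) = -3*n*v (q(v, n) = (-4*n)*v + v*n = -4*n*v + n*v = -3*n*v)
sqrt(47197 + N(q(-11, 9))) = sqrt(47197 - 68/((-3*9*(-11)))) = sqrt(47197 - 68/297) = sqrt(14017441/297) = sqrt(462575553)/99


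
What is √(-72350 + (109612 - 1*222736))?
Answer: I*√185474 ≈ 430.67*I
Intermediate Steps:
√(-72350 + (109612 - 1*222736)) = √(-72350 + (109612 - 222736)) = √(-72350 - 113124) = √(-185474) = I*√185474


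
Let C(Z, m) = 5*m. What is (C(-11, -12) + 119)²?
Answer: 3481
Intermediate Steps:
(C(-11, -12) + 119)² = (5*(-12) + 119)² = (-60 + 119)² = 59² = 3481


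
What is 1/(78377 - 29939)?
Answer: 1/48438 ≈ 2.0645e-5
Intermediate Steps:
1/(78377 - 29939) = 1/48438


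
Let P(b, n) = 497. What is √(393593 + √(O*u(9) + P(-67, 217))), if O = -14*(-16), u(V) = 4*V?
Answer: √(393593 + √8561) ≈ 627.44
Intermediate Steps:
O = 224
√(393593 + √(O*u(9) + P(-67, 217))) = √(393593 + √(224*(4*9) + 497)) = √(393593 + √(224*36 + 497)) = √(393593 + √(8064 + 497)) = √(393593 + √8561)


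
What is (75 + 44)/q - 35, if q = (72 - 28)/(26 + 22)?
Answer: 1043/11 ≈ 94.818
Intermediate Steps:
q = 11/12 (q = 44/48 = 44*(1/48) = 11/12 ≈ 0.91667)
(75 + 44)/q - 35 = (75 + 44)/(11/12) - 35 = (12/11)*119 - 35 = 1428/11 - 35 = 1043/11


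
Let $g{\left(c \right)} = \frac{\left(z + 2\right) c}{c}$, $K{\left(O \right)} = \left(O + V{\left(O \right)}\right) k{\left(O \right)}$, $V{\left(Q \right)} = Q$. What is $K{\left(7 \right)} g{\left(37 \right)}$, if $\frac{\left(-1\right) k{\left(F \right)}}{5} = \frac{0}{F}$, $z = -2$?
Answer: $0$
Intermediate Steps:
$k{\left(F \right)} = 0$ ($k{\left(F \right)} = - 5 \frac{0}{F} = \left(-5\right) 0 = 0$)
$K{\left(O \right)} = 0$ ($K{\left(O \right)} = \left(O + O\right) 0 = 2 O 0 = 0$)
$g{\left(c \right)} = 0$ ($g{\left(c \right)} = \frac{\left(-2 + 2\right) c}{c} = \frac{0 c}{c} = \frac{0}{c} = 0$)
$K{\left(7 \right)} g{\left(37 \right)} = 0 \cdot 0 = 0$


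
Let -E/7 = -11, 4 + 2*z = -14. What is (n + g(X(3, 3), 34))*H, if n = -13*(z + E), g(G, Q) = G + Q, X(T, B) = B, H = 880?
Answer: -745360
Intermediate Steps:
z = -9 (z = -2 + (½)*(-14) = -2 - 7 = -9)
E = 77 (E = -7*(-11) = 77)
n = -884 (n = -13*(-9 + 77) = -13*68 = -884)
(n + g(X(3, 3), 34))*H = (-884 + (3 + 34))*880 = (-884 + 37)*880 = -847*880 = -745360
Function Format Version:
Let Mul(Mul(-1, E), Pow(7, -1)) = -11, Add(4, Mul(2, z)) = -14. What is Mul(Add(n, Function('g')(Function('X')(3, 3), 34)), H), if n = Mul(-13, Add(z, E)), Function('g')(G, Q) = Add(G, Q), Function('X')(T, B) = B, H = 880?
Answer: -745360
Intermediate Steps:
z = -9 (z = Add(-2, Mul(Rational(1, 2), -14)) = Add(-2, -7) = -9)
E = 77 (E = Mul(-7, -11) = 77)
n = -884 (n = Mul(-13, Add(-9, 77)) = Mul(-13, 68) = -884)
Mul(Add(n, Function('g')(Function('X')(3, 3), 34)), H) = Mul(Add(-884, Add(3, 34)), 880) = Mul(Add(-884, 37), 880) = Mul(-847, 880) = -745360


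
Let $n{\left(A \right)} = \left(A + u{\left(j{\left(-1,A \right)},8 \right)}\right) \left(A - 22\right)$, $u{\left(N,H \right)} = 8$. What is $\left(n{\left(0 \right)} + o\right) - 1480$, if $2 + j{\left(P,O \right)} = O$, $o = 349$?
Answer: $-1307$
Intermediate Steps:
$j{\left(P,O \right)} = -2 + O$
$n{\left(A \right)} = \left(-22 + A\right) \left(8 + A\right)$ ($n{\left(A \right)} = \left(A + 8\right) \left(A - 22\right) = \left(8 + A\right) \left(-22 + A\right) = \left(-22 + A\right) \left(8 + A\right)$)
$\left(n{\left(0 \right)} + o\right) - 1480 = \left(\left(-176 + 0^{2} - 0\right) + 349\right) - 1480 = \left(\left(-176 + 0 + 0\right) + 349\right) - 1480 = \left(-176 + 349\right) - 1480 = 173 - 1480 = -1307$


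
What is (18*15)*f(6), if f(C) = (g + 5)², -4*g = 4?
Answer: 4320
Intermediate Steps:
g = -1 (g = -¼*4 = -1)
f(C) = 16 (f(C) = (-1 + 5)² = 4² = 16)
(18*15)*f(6) = (18*15)*16 = 270*16 = 4320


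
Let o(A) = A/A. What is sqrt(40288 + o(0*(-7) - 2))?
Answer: sqrt(40289) ≈ 200.72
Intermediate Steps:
o(A) = 1
sqrt(40288 + o(0*(-7) - 2)) = sqrt(40288 + 1) = sqrt(40289)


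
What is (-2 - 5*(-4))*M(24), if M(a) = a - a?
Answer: 0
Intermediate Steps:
M(a) = 0
(-2 - 5*(-4))*M(24) = (-2 - 5*(-4))*0 = (-2 + 20)*0 = 18*0 = 0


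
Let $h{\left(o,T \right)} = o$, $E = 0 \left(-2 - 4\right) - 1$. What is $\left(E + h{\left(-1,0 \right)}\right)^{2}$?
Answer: $4$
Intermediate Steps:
$E = -1$ ($E = 0 \left(-6\right) - 1 = 0 - 1 = -1$)
$\left(E + h{\left(-1,0 \right)}\right)^{2} = \left(-1 - 1\right)^{2} = \left(-2\right)^{2} = 4$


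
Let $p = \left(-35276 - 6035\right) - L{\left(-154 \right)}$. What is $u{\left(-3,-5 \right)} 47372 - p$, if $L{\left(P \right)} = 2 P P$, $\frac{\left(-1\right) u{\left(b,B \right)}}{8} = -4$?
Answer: $1604647$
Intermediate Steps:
$u{\left(b,B \right)} = 32$ ($u{\left(b,B \right)} = \left(-8\right) \left(-4\right) = 32$)
$L{\left(P \right)} = 2 P^{2}$
$p = -88743$ ($p = \left(-35276 - 6035\right) - 2 \left(-154\right)^{2} = \left(-35276 - 6035\right) - 2 \cdot 23716 = -41311 - 47432 = -88743$)
$u{\left(-3,-5 \right)} 47372 - p = 32 \cdot 47372 - -88743 = 1515904 + 88743 = 1604647$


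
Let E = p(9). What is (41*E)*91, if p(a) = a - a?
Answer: 0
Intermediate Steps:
p(a) = 0
E = 0
(41*E)*91 = (41*0)*91 = 0*91 = 0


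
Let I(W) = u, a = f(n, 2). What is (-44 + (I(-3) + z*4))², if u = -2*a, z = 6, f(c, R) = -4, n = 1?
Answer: 144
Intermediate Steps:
a = -4
u = 8 (u = -2*(-4) = 8)
I(W) = 8
(-44 + (I(-3) + z*4))² = (-44 + (8 + 6*4))² = (-44 + (8 + 24))² = (-44 + 32)² = (-12)² = 144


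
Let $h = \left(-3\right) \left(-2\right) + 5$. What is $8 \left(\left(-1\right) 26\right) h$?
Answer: $-2288$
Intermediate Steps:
$h = 11$ ($h = 6 + 5 = 11$)
$8 \left(\left(-1\right) 26\right) h = 8 \left(\left(-1\right) 26\right) 11 = 8 \left(-26\right) 11 = \left(-208\right) 11 = -2288$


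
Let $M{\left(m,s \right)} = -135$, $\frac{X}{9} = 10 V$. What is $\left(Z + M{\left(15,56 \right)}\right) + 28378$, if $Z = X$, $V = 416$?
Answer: $65683$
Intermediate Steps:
$X = 37440$ ($X = 9 \cdot 10 \cdot 416 = 9 \cdot 4160 = 37440$)
$Z = 37440$
$\left(Z + M{\left(15,56 \right)}\right) + 28378 = \left(37440 - 135\right) + 28378 = 37305 + 28378 = 65683$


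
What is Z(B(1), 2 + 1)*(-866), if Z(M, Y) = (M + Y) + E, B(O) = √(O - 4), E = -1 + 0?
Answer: -1732 - 866*I*√3 ≈ -1732.0 - 1500.0*I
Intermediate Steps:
E = -1
B(O) = √(-4 + O)
Z(M, Y) = -1 + M + Y (Z(M, Y) = (M + Y) - 1 = -1 + M + Y)
Z(B(1), 2 + 1)*(-866) = (-1 + √(-4 + 1) + (2 + 1))*(-866) = (-1 + √(-3) + 3)*(-866) = (-1 + I*√3 + 3)*(-866) = (2 + I*√3)*(-866) = -1732 - 866*I*√3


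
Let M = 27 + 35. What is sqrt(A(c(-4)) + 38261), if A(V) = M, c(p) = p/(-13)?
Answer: sqrt(38323) ≈ 195.76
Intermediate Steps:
M = 62
c(p) = -p/13 (c(p) = p*(-1/13) = -p/13)
A(V) = 62
sqrt(A(c(-4)) + 38261) = sqrt(62 + 38261) = sqrt(38323)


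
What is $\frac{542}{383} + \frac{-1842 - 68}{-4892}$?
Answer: $\frac{1691497}{936818} \approx 1.8056$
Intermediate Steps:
$\frac{542}{383} + \frac{-1842 - 68}{-4892} = 542 \cdot \frac{1}{383} + \left(-1842 - 68\right) \left(- \frac{1}{4892}\right) = \frac{542}{383} - - \frac{955}{2446} = \frac{542}{383} + \frac{955}{2446} = \frac{1691497}{936818}$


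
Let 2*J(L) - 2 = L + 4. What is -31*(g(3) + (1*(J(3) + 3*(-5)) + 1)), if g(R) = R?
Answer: 403/2 ≈ 201.50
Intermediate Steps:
J(L) = 3 + L/2 (J(L) = 1 + (L + 4)/2 = 1 + (4 + L)/2 = 1 + (2 + L/2) = 3 + L/2)
-31*(g(3) + (1*(J(3) + 3*(-5)) + 1)) = -31*(3 + (1*((3 + (½)*3) + 3*(-5)) + 1)) = -31*(3 + (1*((3 + 3/2) - 15) + 1)) = -31*(3 + (1*(9/2 - 15) + 1)) = -31*(3 + (1*(-21/2) + 1)) = -31*(3 + (-21/2 + 1)) = -31*(3 - 19/2) = -31*(-13/2) = 403/2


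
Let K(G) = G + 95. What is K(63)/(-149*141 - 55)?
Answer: -79/10532 ≈ -0.0075009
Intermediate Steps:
K(G) = 95 + G
K(63)/(-149*141 - 55) = (95 + 63)/(-149*141 - 55) = 158/(-21009 - 55) = 158/(-21064) = 158*(-1/21064) = -79/10532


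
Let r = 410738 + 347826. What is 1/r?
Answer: 1/758564 ≈ 1.3183e-6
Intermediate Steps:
r = 758564
1/r = 1/758564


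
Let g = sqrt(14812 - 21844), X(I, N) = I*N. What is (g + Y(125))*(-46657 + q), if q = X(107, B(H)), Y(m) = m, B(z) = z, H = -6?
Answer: -5912375 - 94598*I*sqrt(1758) ≈ -5.9124e+6 - 3.9664e+6*I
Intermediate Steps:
q = -642 (q = 107*(-6) = -642)
g = 2*I*sqrt(1758) (g = sqrt(-7032) = 2*I*sqrt(1758) ≈ 83.857*I)
(g + Y(125))*(-46657 + q) = (2*I*sqrt(1758) + 125)*(-46657 - 642) = (125 + 2*I*sqrt(1758))*(-47299) = -5912375 - 94598*I*sqrt(1758)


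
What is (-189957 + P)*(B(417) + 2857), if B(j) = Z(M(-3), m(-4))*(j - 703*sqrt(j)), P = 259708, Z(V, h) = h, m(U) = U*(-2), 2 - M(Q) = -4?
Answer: 431967943 - 392279624*sqrt(417) ≈ -7.5786e+9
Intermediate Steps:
M(Q) = 6 (M(Q) = 2 - 1*(-4) = 2 + 4 = 6)
m(U) = -2*U
B(j) = -5624*sqrt(j) + 8*j (B(j) = (-2*(-4))*(j - 703*sqrt(j)) = 8*(j - 703*sqrt(j)) = -5624*sqrt(j) + 8*j)
(-189957 + P)*(B(417) + 2857) = (-189957 + 259708)*((-5624*sqrt(417) + 8*417) + 2857) = 69751*((-5624*sqrt(417) + 3336) + 2857) = 69751*((3336 - 5624*sqrt(417)) + 2857) = 69751*(6193 - 5624*sqrt(417)) = 431967943 - 392279624*sqrt(417)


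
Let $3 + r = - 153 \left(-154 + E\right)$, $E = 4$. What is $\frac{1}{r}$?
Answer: $\frac{1}{22947} \approx 4.3579 \cdot 10^{-5}$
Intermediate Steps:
$r = 22947$ ($r = -3 - 153 \left(-154 + 4\right) = -3 - -22950 = -3 + 22950 = 22947$)
$\frac{1}{r} = \frac{1}{22947}$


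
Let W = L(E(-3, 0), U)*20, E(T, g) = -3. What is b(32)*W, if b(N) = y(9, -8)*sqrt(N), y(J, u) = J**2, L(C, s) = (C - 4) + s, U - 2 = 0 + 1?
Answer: -25920*sqrt(2) ≈ -36656.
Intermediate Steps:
U = 3 (U = 2 + (0 + 1) = 2 + 1 = 3)
L(C, s) = -4 + C + s (L(C, s) = (-4 + C) + s = -4 + C + s)
W = -80 (W = (-4 - 3 + 3)*20 = -4*20 = -80)
b(N) = 81*sqrt(N) (b(N) = 9**2*sqrt(N) = 81*sqrt(N))
b(32)*W = (81*sqrt(32))*(-80) = (81*(4*sqrt(2)))*(-80) = (324*sqrt(2))*(-80) = -25920*sqrt(2)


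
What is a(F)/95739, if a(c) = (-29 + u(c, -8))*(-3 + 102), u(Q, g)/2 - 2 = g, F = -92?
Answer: -1353/31913 ≈ -0.042396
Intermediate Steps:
u(Q, g) = 4 + 2*g
a(c) = -4059 (a(c) = (-29 + (4 + 2*(-8)))*(-3 + 102) = (-29 + (4 - 16))*99 = (-29 - 12)*99 = -41*99 = -4059)
a(F)/95739 = -4059/95739 = -4059*1/95739 = -1353/31913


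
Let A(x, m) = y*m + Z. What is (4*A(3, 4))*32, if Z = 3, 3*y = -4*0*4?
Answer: 384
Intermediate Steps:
y = 0 (y = (-4*0*4)/3 = (0*4)/3 = (⅓)*0 = 0)
A(x, m) = 3 (A(x, m) = 0*m + 3 = 0 + 3 = 3)
(4*A(3, 4))*32 = (4*3)*32 = 12*32 = 384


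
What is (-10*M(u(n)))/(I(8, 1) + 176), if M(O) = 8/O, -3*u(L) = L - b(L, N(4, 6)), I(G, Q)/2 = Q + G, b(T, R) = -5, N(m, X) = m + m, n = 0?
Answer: 24/97 ≈ 0.24742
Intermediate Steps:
N(m, X) = 2*m
I(G, Q) = 2*G + 2*Q (I(G, Q) = 2*(Q + G) = 2*(G + Q) = 2*G + 2*Q)
u(L) = -5/3 - L/3 (u(L) = -(L - 1*(-5))/3 = -(L + 5)/3 = -(5 + L)/3 = -5/3 - L/3)
(-10*M(u(n)))/(I(8, 1) + 176) = (-80/(-5/3 - 1/3*0))/((2*8 + 2*1) + 176) = (-80/(-5/3 + 0))/((16 + 2) + 176) = (-80/(-5/3))/(18 + 176) = -80*(-3)/5/194 = -10*(-24/5)*(1/194) = 48*(1/194) = 24/97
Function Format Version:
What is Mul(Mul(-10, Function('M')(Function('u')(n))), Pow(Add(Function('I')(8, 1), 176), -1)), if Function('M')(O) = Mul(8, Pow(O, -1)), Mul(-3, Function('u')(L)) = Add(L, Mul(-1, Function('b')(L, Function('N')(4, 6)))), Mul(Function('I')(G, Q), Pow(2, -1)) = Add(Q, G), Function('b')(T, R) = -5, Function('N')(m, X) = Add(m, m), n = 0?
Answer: Rational(24, 97) ≈ 0.24742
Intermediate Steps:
Function('N')(m, X) = Mul(2, m)
Function('I')(G, Q) = Add(Mul(2, G), Mul(2, Q)) (Function('I')(G, Q) = Mul(2, Add(Q, G)) = Mul(2, Add(G, Q)) = Add(Mul(2, G), Mul(2, Q)))
Function('u')(L) = Add(Rational(-5, 3), Mul(Rational(-1, 3), L)) (Function('u')(L) = Mul(Rational(-1, 3), Add(L, Mul(-1, -5))) = Mul(Rational(-1, 3), Add(L, 5)) = Mul(Rational(-1, 3), Add(5, L)) = Add(Rational(-5, 3), Mul(Rational(-1, 3), L)))
Mul(Mul(-10, Function('M')(Function('u')(n))), Pow(Add(Function('I')(8, 1), 176), -1)) = Mul(Mul(-10, Mul(8, Pow(Add(Rational(-5, 3), Mul(Rational(-1, 3), 0)), -1))), Pow(Add(Add(Mul(2, 8), Mul(2, 1)), 176), -1)) = Mul(Mul(-10, Mul(8, Pow(Add(Rational(-5, 3), 0), -1))), Pow(Add(Add(16, 2), 176), -1)) = Mul(Mul(-10, Mul(8, Pow(Rational(-5, 3), -1))), Pow(Add(18, 176), -1)) = Mul(Mul(-10, Mul(8, Rational(-3, 5))), Pow(194, -1)) = Mul(Mul(-10, Rational(-24, 5)), Rational(1, 194)) = Mul(48, Rational(1, 194)) = Rational(24, 97)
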